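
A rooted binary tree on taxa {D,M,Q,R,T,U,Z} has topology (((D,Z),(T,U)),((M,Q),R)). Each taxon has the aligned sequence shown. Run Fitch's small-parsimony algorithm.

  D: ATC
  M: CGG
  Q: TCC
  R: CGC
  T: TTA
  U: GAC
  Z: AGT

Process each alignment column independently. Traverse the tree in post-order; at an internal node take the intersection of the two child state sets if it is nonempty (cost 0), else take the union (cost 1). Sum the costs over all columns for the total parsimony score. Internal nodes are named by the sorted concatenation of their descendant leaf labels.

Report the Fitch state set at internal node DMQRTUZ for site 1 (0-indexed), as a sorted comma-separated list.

G,T

DZ@0: {A} ∩ {A} = {A} (intersection, +0)
TU@0: {T} ∪ {G} = {G,T} (union, +1)
DTUZ@0: {A} ∪ {G,T} = {A,G,T} (union, +1)
MQ@0: {C} ∪ {T} = {C,T} (union, +1)
MQR@0: {C,T} ∩ {C} = {C} (intersection, +0)
DMQRTUZ@0: {A,G,T} ∪ {C} = {A,C,G,T} (union, +1)
DZ@1: {T} ∪ {G} = {G,T} (union, +1)
TU@1: {T} ∪ {A} = {A,T} (union, +1)
DTUZ@1: {G,T} ∩ {A,T} = {T} (intersection, +0)
MQ@1: {G} ∪ {C} = {C,G} (union, +1)
MQR@1: {C,G} ∩ {G} = {G} (intersection, +0)
DMQRTUZ@1: {T} ∪ {G} = {G,T} (union, +1)
DZ@2: {C} ∪ {T} = {C,T} (union, +1)
TU@2: {A} ∪ {C} = {A,C} (union, +1)
DTUZ@2: {C,T} ∩ {A,C} = {C} (intersection, +0)
MQ@2: {G} ∪ {C} = {C,G} (union, +1)
MQR@2: {C,G} ∩ {C} = {C} (intersection, +0)
DMQRTUZ@2: {C} ∩ {C} = {C} (intersection, +0)
per-site changes: [4, 4, 3]; total = 11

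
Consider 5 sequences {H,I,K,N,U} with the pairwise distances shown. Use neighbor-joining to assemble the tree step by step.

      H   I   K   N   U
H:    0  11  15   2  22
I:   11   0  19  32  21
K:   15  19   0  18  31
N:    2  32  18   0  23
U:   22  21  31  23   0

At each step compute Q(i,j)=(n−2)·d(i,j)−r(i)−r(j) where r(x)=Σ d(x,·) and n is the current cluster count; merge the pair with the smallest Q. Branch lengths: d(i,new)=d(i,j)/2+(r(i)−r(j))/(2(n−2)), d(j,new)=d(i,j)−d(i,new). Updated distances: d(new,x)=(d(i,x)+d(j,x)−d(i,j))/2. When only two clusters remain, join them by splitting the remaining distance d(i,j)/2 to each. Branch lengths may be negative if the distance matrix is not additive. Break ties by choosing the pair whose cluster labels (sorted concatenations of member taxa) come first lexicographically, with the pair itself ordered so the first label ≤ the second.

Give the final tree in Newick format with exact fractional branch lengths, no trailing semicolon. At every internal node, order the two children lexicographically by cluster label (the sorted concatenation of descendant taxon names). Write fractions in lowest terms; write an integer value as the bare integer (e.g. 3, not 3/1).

step 1: merge (H,N) at d=2, Q=-119; branch lengths H→-19/6, N→31/6; new cluster HN
  updated: d(HN,I)=41/2, d(HN,K)=31/2, d(HN,U)=43/2
step 2: merge (HN,K) at d=31/2, Q=-92; branch lengths HN→23/4, K→39/4; new cluster HKN
  updated: d(HKN,I)=12, d(HKN,U)=37/2
step 3: merge (HKN,I) at d=12, Q=-103/2; branch lengths HKN→19/4, I→29/4; new cluster HIKN
  updated: d(HIKN,U)=55/4
step 4: merge (HIKN,U) at d=55/4; branch lengths HIKN→55/8, U→55/8; new cluster HIKNU
final tree: ((((H:-19/6,N:31/6):23/4,K:39/4):19/4,I:29/4):55/8,U:55/8)
total length: 173/4

((((H:-19/6,N:31/6):23/4,K:39/4):19/4,I:29/4):55/8,U:55/8)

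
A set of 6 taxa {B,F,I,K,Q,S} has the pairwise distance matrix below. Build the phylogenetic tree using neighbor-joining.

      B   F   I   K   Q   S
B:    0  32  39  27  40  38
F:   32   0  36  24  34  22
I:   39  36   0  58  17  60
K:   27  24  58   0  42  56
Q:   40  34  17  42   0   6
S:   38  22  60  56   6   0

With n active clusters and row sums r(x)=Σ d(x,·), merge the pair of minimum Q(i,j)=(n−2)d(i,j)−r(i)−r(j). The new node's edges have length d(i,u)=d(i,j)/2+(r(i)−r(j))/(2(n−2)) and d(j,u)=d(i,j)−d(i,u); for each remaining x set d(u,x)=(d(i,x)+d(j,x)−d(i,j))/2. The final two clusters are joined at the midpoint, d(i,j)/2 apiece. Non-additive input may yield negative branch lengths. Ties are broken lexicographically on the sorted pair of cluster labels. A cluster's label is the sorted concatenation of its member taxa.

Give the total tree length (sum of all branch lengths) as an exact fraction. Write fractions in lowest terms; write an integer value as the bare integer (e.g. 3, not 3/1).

711/8

step 1: merge (Q,S) at d=6, Q=-297; branch lengths Q→-19/8, S→67/8; new cluster QS
  updated: d(B,QS)=36, d(F,QS)=25, d(I,QS)=71/2, d(K,QS)=46
step 2: merge (B,K) at d=27, Q=-208; branch lengths B→10, K→17; new cluster BK
  updated: d(BK,F)=29/2, d(BK,I)=35, d(BK,QS)=55/2
step 3: merge (BK,F) at d=29/2, Q=-247/2; branch lengths BK→61/8, F→55/8; new cluster BFK
  updated: d(BFK,I)=113/4, d(BFK,QS)=19
step 4: merge (BFK,I) at d=113/4, Q=-331/4; branch lengths BFK→47/8, I→179/8; new cluster BFIK
  updated: d(BFIK,QS)=105/8
step 5: merge (BFIK,QS) at d=105/8; branch lengths BFIK→105/16, QS→105/16; new cluster BFIKQS
final tree: ((((B:10,K:17):61/8,F:55/8):47/8,I:179/8):105/16,(Q:-19/8,S:67/8):105/16)
total length: 711/8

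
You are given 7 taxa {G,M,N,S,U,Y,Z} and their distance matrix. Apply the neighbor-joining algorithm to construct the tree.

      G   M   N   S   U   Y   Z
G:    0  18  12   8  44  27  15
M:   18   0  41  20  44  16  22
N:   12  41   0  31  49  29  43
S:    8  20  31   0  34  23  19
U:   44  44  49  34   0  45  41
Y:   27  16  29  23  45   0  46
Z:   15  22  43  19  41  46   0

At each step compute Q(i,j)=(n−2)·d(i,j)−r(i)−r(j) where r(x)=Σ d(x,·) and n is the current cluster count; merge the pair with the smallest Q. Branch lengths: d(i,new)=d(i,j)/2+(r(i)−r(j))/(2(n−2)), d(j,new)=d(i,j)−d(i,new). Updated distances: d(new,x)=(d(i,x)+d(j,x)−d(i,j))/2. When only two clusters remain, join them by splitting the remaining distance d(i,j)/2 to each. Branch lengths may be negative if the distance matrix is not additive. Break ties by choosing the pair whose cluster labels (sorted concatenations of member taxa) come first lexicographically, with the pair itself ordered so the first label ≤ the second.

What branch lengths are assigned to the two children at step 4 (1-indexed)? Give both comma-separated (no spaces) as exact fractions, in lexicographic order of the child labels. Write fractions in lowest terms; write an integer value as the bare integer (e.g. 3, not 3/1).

15/8,17/4

1. join G+N (d=12, Q=-269) ⇒ GN; edges |G|=-21/10, |N|=141/10
  updated: d(GN,M)=47/2, d(GN,S)=27/2, d(GN,U)=81/2, d(GN,Y)=22, d(GN,Z)=23
2. join M+Y (d=16, Q=-427/2) ⇒ MY; edges |M|=75/16, |Y|=181/16
  updated: d(GN,MY)=59/4, d(MY,S)=27/2, d(MY,U)=73/2, d(MY,Z)=26
3. join GN+MY (d=59/4, Q=-553/4) ⇒ GMNY; edges |GN|=181/24, |MY|=173/24
  updated: d(GMNY,S)=49/8, d(GMNY,U)=249/8, d(GMNY,Z)=137/8
4. join GMNY+S (d=49/8, Q=-405/4) ⇒ GMNSY; edges |GMNY|=15/8, |S|=17/4
  updated: d(GMNSY,U)=59/2, d(GMNSY,Z)=15
5. join GMNSY+U (d=59/2, Q=-171/2) ⇒ GMNSUY; edges |GMNSY|=7/4, |U|=111/4
  updated: d(GMNSUY,Z)=53/4
6. join GMNSUY+Z (d=53/4) ⇒ GMNSUYZ; edges |GMNSUY|=53/8, |Z|=53/8
final tree: (((((G:-21/10,N:141/10):181/24,(M:75/16,Y:181/16):173/24):15/8,S:17/4):7/4,U:111/4):53/8,Z:53/8)
total length: 733/8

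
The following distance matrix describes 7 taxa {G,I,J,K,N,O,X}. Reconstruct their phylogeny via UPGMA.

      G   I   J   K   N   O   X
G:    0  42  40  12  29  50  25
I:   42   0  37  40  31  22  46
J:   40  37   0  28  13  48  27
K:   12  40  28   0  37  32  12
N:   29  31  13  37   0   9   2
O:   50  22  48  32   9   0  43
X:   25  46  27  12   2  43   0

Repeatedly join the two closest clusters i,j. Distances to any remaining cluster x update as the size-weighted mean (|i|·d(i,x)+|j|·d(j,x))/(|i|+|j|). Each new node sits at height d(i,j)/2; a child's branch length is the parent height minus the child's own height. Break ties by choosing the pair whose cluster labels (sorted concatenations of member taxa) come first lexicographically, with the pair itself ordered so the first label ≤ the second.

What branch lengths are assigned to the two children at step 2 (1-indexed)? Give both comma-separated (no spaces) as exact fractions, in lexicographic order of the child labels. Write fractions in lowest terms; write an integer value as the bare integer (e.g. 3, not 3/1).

6,6

step 1: merge (N,X) at d=2; branch lengths N→1, X→1; new cluster NX
  updated: d(G,NX)=27, d(I,NX)=77/2, d(J,NX)=20, d(K,NX)=49/2, d(NX,O)=26
step 2: merge (G,K) at d=12; branch lengths G→6, K→6; new cluster GK
  updated: d(GK,I)=41, d(GK,J)=34, d(GK,NX)=103/4, d(GK,O)=41
step 3: merge (J,NX) at d=20; branch lengths J→10, NX→9; new cluster JNX
  updated: d(GK,JNX)=57/2, d(I,JNX)=38, d(JNX,O)=100/3
step 4: merge (I,O) at d=22; branch lengths I→11, O→11; new cluster IO
  updated: d(GK,IO)=41, d(IO,JNX)=107/3
step 5: merge (GK,JNX) at d=57/2; branch lengths GK→33/4, JNX→17/4; new cluster GJKNX
  updated: d(GJKNX,IO)=189/5
step 6: merge (GJKNX,IO) at d=189/5; branch lengths GJKNX→93/20, IO→79/10; new cluster GIJKNOX
final tree: (((G:6,K:6):33/4,(J:10,(N:1,X:1):9):17/4):93/20,(I:11,O:11):79/10)
total length: 1601/20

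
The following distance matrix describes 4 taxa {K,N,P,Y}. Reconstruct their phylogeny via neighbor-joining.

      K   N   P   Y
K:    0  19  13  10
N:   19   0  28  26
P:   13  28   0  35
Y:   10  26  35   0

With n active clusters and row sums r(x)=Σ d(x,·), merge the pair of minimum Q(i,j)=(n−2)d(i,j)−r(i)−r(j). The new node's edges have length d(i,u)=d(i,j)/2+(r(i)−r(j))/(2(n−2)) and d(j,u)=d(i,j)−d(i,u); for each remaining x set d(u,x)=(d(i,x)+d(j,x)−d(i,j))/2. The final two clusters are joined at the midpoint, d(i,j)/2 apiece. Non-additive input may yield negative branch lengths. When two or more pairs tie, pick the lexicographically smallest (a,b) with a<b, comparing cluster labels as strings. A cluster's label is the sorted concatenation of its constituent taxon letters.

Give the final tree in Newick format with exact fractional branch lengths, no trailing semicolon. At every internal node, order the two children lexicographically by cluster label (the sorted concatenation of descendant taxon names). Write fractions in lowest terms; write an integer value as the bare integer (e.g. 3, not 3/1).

step 1: merge (K,Y) at d=10, Q=-93; branch lengths K→-9/4, Y→49/4; new cluster KY
  updated: d(KY,N)=35/2, d(KY,P)=19
step 2: merge (KY,N) at d=35/2, Q=-129/2; branch lengths KY→17/4, N→53/4; new cluster KNY
  updated: d(KNY,P)=59/4
step 3: merge (KNY,P) at d=59/4; branch lengths KNY→59/8, P→59/8; new cluster KNPY
final tree: (((K:-9/4,Y:49/4):17/4,N:53/4):59/8,P:59/8)
total length: 169/4

(((K:-9/4,Y:49/4):17/4,N:53/4):59/8,P:59/8)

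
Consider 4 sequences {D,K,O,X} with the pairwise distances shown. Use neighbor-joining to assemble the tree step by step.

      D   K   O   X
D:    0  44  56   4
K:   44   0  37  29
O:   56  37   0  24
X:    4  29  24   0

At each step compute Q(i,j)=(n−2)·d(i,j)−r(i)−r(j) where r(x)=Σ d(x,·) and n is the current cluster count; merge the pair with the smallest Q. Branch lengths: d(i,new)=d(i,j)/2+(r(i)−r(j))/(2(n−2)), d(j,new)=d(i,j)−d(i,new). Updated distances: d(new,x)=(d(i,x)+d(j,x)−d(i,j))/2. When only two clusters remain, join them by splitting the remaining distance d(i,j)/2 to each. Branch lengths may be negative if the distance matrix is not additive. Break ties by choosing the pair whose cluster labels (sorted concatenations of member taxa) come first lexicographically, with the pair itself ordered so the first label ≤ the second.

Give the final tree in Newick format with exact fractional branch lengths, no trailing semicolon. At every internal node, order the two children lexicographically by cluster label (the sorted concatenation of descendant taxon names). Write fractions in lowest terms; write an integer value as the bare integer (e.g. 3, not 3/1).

(((D:55/4,X:-39/4):71/4,K:67/4):81/8,O:81/8)

iteration 1: select D,X (d=4, Q=-153); attach at lengths (55/4, -39/4); label the merged cluster DX
  updated: d(DX,K)=69/2, d(DX,O)=38
iteration 2: select DX,K (d=69/2, Q=-219/2); attach at lengths (71/4, 67/4); label the merged cluster DKX
  updated: d(DKX,O)=81/4
iteration 3: select DKX,O (d=81/4); attach at lengths (81/8, 81/8); label the merged cluster DKOX
final tree: (((D:55/4,X:-39/4):71/4,K:67/4):81/8,O:81/8)
total length: 235/4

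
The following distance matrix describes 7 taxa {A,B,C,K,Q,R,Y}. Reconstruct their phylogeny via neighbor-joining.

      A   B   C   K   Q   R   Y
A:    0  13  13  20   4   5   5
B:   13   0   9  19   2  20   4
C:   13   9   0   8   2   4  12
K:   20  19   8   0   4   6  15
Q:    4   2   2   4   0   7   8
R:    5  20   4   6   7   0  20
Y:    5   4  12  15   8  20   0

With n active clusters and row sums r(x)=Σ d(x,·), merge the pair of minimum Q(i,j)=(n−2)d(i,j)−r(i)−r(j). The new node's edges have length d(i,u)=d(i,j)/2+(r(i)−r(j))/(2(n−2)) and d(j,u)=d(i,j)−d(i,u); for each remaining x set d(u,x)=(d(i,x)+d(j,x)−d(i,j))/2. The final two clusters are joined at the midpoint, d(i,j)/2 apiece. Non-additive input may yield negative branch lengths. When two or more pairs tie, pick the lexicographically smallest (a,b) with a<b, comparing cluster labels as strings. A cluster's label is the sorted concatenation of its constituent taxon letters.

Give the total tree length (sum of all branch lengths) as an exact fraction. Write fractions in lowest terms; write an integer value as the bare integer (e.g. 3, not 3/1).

375/16

1. join B+Y (d=4, Q=-111) ⇒ BY; edges |B|=23/10, |Y|=17/10
  updated: d(A,BY)=7, d(BY,C)=17/2, d(BY,K)=15, d(BY,Q)=3, d(BY,R)=18
2. join A+BY (d=7, Q=-145/2) ⇒ ABY; edges |A|=51/16, |BY|=61/16
  updated: d(ABY,C)=29/4, d(ABY,K)=14, d(ABY,Q)=0, d(ABY,R)=8
3. join ABY+Q (d=0, Q=-169/4) ⇒ ABQY; edges |ABY|=65/24, |Q|=-65/24
  updated: d(ABQY,C)=37/8, d(ABQY,K)=9, d(ABQY,R)=15/2
4. join ABQY+C (d=37/8, Q=-57/2) ⇒ ABCQY; edges |ABQY|=55/16, |C|=19/16
  updated: d(ABCQY,K)=99/16, d(ABCQY,R)=55/16
5. join ABCQY+K (d=99/16, Q=-125/8) ⇒ ABCKQY; edges |ABCQY|=29/16, |K|=35/8
  updated: d(ABCKQY,R)=13/8
6. join ABCKQY+R (d=13/8) ⇒ ABCKQRY; edges |ABCKQY|=13/16, |R|=13/16
final tree: (((((A:51/16,(B:23/10,Y:17/10):61/16):65/24,Q:-65/24):55/16,C:19/16):29/16,K:35/8):13/16,R:13/16)
total length: 375/16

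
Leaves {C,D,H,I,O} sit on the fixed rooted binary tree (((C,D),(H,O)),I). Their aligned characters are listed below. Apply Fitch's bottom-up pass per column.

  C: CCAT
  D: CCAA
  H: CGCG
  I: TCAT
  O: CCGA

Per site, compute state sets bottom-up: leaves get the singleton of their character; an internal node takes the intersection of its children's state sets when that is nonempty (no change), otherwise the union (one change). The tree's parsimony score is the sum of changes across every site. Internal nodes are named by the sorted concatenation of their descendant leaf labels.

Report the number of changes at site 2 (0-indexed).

2

site 0, node CD: C={C} ∩ D={C} → {C} (+0)
site 0, node HO: H={C} ∩ O={C} → {C} (+0)
site 0, node CDHO: CD={C} ∩ HO={C} → {C} (+0)
site 0, node CDHIO: CDHO={C} ∪ I={T} → {C,T} (+1)
site 1, node CD: C={C} ∩ D={C} → {C} (+0)
site 1, node HO: H={G} ∪ O={C} → {C,G} (+1)
site 1, node CDHO: CD={C} ∩ HO={C,G} → {C} (+0)
site 1, node CDHIO: CDHO={C} ∩ I={C} → {C} (+0)
site 2, node CD: C={A} ∩ D={A} → {A} (+0)
site 2, node HO: H={C} ∪ O={G} → {C,G} (+1)
site 2, node CDHO: CD={A} ∪ HO={C,G} → {A,C,G} (+1)
site 2, node CDHIO: CDHO={A,C,G} ∩ I={A} → {A} (+0)
site 3, node CD: C={T} ∪ D={A} → {A,T} (+1)
site 3, node HO: H={G} ∪ O={A} → {A,G} (+1)
site 3, node CDHO: CD={A,T} ∩ HO={A,G} → {A} (+0)
site 3, node CDHIO: CDHO={A} ∪ I={T} → {A,T} (+1)
per-site changes: [1, 1, 2, 3]; total = 7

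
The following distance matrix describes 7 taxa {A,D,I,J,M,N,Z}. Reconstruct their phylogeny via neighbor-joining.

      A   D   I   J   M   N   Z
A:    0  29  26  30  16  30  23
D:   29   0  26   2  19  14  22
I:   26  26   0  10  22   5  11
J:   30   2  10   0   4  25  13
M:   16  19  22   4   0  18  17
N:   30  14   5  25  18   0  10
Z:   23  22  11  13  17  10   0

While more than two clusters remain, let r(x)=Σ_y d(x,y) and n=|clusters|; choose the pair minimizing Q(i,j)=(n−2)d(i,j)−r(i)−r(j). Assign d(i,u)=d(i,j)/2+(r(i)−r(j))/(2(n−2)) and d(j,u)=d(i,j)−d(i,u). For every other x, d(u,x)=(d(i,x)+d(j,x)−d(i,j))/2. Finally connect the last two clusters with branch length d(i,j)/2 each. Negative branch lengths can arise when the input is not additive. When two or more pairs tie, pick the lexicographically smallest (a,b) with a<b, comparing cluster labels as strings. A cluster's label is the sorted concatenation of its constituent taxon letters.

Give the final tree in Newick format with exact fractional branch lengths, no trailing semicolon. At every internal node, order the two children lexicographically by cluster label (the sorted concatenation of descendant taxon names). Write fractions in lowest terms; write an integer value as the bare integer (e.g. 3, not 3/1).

(((((A:13,M:3):53/12,(D:19/5,J:-9/5):85/12):73/16,Z:63/16):65/16,I:41/16):39/32,N:39/32)

step 1: merge (D,J) at d=2, Q=-186; branch lengths D→19/5, J→-9/5; new cluster DJ
  updated: d(A,DJ)=57/2, d(DJ,I)=17, d(DJ,M)=21/2, d(DJ,N)=37/2, d(DJ,Z)=33/2
step 2: merge (A,M) at d=16, Q=-143; branch lengths A→13, M→3; new cluster AM
  updated: d(AM,DJ)=23/2, d(AM,I)=16, d(AM,N)=16, d(AM,Z)=12
step 3: merge (AM,DJ) at d=23/2, Q=-169/2; branch lengths AM→53/12, DJ→85/12; new cluster ADJM
  updated: d(ADJM,I)=43/4, d(ADJM,N)=23/2, d(ADJM,Z)=17/2
step 4: merge (ADJM,Z) at d=17/2, Q=-173/4; branch lengths ADJM→73/16, Z→63/16; new cluster ADJMZ
  updated: d(ADJMZ,I)=53/8, d(ADJMZ,N)=13/2
step 5: merge (ADJMZ,I) at d=53/8, Q=-145/8; branch lengths ADJMZ→65/16, I→41/16; new cluster ADIJMZ
  updated: d(ADIJMZ,N)=39/16
step 6: merge (ADIJMZ,N) at d=39/16; branch lengths ADIJMZ→39/32, N→39/32; new cluster ADIJMNZ
final tree: (((((A:13,M:3):53/12,(D:19/5,J:-9/5):85/12):73/16,Z:63/16):65/16,I:41/16):39/32,N:39/32)
total length: 753/16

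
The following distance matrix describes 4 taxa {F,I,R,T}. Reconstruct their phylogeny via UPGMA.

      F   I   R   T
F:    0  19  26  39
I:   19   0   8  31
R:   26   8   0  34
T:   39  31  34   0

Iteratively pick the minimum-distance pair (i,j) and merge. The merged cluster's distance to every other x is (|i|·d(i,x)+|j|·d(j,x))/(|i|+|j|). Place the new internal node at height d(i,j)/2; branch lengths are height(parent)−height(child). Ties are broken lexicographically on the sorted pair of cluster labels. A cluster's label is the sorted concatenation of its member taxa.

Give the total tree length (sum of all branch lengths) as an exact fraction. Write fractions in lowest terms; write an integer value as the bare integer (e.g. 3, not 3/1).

599/12

step 1: merge (I,R) at d=8; branch lengths I→4, R→4; new cluster IR
  updated: d(F,IR)=45/2, d(IR,T)=65/2
step 2: merge (F,IR) at d=45/2; branch lengths F→45/4, IR→29/4; new cluster FIR
  updated: d(FIR,T)=104/3
step 3: merge (FIR,T) at d=104/3; branch lengths FIR→73/12, T→52/3; new cluster FIRT
final tree: ((F:45/4,(I:4,R:4):29/4):73/12,T:52/3)
total length: 599/12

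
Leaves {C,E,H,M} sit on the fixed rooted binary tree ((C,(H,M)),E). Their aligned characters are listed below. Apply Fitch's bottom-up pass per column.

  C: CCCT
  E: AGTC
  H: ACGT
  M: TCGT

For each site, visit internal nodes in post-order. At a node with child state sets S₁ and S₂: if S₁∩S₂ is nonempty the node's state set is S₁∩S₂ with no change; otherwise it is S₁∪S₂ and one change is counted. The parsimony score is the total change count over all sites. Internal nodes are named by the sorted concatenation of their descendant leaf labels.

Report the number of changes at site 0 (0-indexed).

2

site 0, node HM: H={A} ∪ M={T} → {A,T} (+1)
site 0, node CHM: C={C} ∪ HM={A,T} → {A,C,T} (+1)
site 0, node CEHM: CHM={A,C,T} ∩ E={A} → {A} (+0)
site 1, node HM: H={C} ∩ M={C} → {C} (+0)
site 1, node CHM: C={C} ∩ HM={C} → {C} (+0)
site 1, node CEHM: CHM={C} ∪ E={G} → {C,G} (+1)
site 2, node HM: H={G} ∩ M={G} → {G} (+0)
site 2, node CHM: C={C} ∪ HM={G} → {C,G} (+1)
site 2, node CEHM: CHM={C,G} ∪ E={T} → {C,G,T} (+1)
site 3, node HM: H={T} ∩ M={T} → {T} (+0)
site 3, node CHM: C={T} ∩ HM={T} → {T} (+0)
site 3, node CEHM: CHM={T} ∪ E={C} → {C,T} (+1)
per-site changes: [2, 1, 2, 1]; total = 6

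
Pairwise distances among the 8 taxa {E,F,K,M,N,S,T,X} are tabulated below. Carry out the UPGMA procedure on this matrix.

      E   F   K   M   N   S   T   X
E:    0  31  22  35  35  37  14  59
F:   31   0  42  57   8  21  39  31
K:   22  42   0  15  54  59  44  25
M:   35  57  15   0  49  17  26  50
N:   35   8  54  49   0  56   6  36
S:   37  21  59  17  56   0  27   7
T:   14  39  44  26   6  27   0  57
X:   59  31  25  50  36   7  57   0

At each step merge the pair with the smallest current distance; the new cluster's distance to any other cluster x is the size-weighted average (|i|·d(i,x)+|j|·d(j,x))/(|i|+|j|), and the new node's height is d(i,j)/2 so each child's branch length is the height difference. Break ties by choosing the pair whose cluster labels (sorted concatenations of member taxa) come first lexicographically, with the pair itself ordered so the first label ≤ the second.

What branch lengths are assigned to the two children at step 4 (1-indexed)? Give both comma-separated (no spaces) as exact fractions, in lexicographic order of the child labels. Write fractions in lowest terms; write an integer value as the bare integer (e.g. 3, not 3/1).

step 1: merge (N,T) at d=6; branch lengths N→3, T→3; new cluster NT
  updated: d(E,NT)=49/2, d(F,NT)=47/2, d(K,NT)=49, d(M,NT)=75/2, d(NT,S)=83/2, d(NT,X)=93/2
step 2: merge (S,X) at d=7; branch lengths S→7/2, X→7/2; new cluster SX
  updated: d(E,SX)=48, d(F,SX)=26, d(K,SX)=42, d(M,SX)=67/2, d(NT,SX)=44
step 3: merge (K,M) at d=15; branch lengths K→15/2, M→15/2; new cluster KM
  updated: d(E,KM)=57/2, d(F,KM)=99/2, d(KM,NT)=173/4, d(KM,SX)=151/4
step 4: merge (F,NT) at d=47/2; branch lengths F→47/4, NT→35/4; new cluster FNT
  updated: d(E,FNT)=80/3, d(FNT,KM)=136/3, d(FNT,SX)=38
step 5: merge (E,FNT) at d=80/3; branch lengths E→40/3, FNT→19/12; new cluster EFNT
  updated: d(EFNT,KM)=329/8, d(EFNT,SX)=81/2
step 6: merge (KM,SX) at d=151/4; branch lengths KM→91/8, SX→123/8; new cluster KMSX
  updated: d(EFNT,KMSX)=653/16
step 7: merge (EFNT,KMSX) at d=653/16; branch lengths EFNT→679/96, KMSX→49/32; new cluster EFKMNSTX
final tree: ((E:40/3,(F:47/4,(N:3,T:3):35/4):19/12):679/96,((K:15/2,M:15/2):91/8,(S:7/2,X:7/2):123/8):49/32)
total length: 4741/48

47/4,35/4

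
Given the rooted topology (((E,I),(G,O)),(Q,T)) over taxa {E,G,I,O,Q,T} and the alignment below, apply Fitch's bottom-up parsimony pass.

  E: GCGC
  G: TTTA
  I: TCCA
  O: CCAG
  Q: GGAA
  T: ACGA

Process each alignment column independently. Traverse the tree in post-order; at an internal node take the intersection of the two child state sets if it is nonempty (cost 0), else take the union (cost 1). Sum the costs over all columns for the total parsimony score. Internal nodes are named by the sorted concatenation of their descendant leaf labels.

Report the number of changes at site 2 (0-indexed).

4

[col 0] EI: children E:{G}, I:{T} ∪→ {G,T}; cost 1
[col 0] GO: children G:{T}, O:{C} ∪→ {C,T}; cost 1
[col 0] EGIO: children EI:{G,T}, GO:{C,T} ∩→ {T}; cost 0
[col 0] QT: children Q:{G}, T:{A} ∪→ {A,G}; cost 1
[col 0] EGIOQT: children EGIO:{T}, QT:{A,G} ∪→ {A,G,T}; cost 1
[col 1] EI: children E:{C}, I:{C} ∩→ {C}; cost 0
[col 1] GO: children G:{T}, O:{C} ∪→ {C,T}; cost 1
[col 1] EGIO: children EI:{C}, GO:{C,T} ∩→ {C}; cost 0
[col 1] QT: children Q:{G}, T:{C} ∪→ {C,G}; cost 1
[col 1] EGIOQT: children EGIO:{C}, QT:{C,G} ∩→ {C}; cost 0
[col 2] EI: children E:{G}, I:{C} ∪→ {C,G}; cost 1
[col 2] GO: children G:{T}, O:{A} ∪→ {A,T}; cost 1
[col 2] EGIO: children EI:{C,G}, GO:{A,T} ∪→ {A,C,G,T}; cost 1
[col 2] QT: children Q:{A}, T:{G} ∪→ {A,G}; cost 1
[col 2] EGIOQT: children EGIO:{A,C,G,T}, QT:{A,G} ∩→ {A,G}; cost 0
[col 3] EI: children E:{C}, I:{A} ∪→ {A,C}; cost 1
[col 3] GO: children G:{A}, O:{G} ∪→ {A,G}; cost 1
[col 3] EGIO: children EI:{A,C}, GO:{A,G} ∩→ {A}; cost 0
[col 3] QT: children Q:{A}, T:{A} ∩→ {A}; cost 0
[col 3] EGIOQT: children EGIO:{A}, QT:{A} ∩→ {A}; cost 0
per-site changes: [4, 2, 4, 2]; total = 12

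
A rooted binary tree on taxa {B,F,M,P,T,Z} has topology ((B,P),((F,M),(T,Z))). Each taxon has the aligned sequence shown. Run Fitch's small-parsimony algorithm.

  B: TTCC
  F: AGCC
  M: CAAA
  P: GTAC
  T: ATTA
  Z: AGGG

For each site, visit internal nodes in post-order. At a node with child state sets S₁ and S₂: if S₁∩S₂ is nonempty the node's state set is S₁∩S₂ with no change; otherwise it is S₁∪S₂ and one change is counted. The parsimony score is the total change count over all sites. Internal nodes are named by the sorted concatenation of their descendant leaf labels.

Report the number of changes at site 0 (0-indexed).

3

BP@0: {T} ∪ {G} = {G,T} (union, +1)
FM@0: {A} ∪ {C} = {A,C} (union, +1)
TZ@0: {A} ∩ {A} = {A} (intersection, +0)
FMTZ@0: {A,C} ∩ {A} = {A} (intersection, +0)
BFMPTZ@0: {G,T} ∪ {A} = {A,G,T} (union, +1)
BP@1: {T} ∩ {T} = {T} (intersection, +0)
FM@1: {G} ∪ {A} = {A,G} (union, +1)
TZ@1: {T} ∪ {G} = {G,T} (union, +1)
FMTZ@1: {A,G} ∩ {G,T} = {G} (intersection, +0)
BFMPTZ@1: {T} ∪ {G} = {G,T} (union, +1)
BP@2: {C} ∪ {A} = {A,C} (union, +1)
FM@2: {C} ∪ {A} = {A,C} (union, +1)
TZ@2: {T} ∪ {G} = {G,T} (union, +1)
FMTZ@2: {A,C} ∪ {G,T} = {A,C,G,T} (union, +1)
BFMPTZ@2: {A,C} ∩ {A,C,G,T} = {A,C} (intersection, +0)
BP@3: {C} ∩ {C} = {C} (intersection, +0)
FM@3: {C} ∪ {A} = {A,C} (union, +1)
TZ@3: {A} ∪ {G} = {A,G} (union, +1)
FMTZ@3: {A,C} ∩ {A,G} = {A} (intersection, +0)
BFMPTZ@3: {C} ∪ {A} = {A,C} (union, +1)
per-site changes: [3, 3, 4, 3]; total = 13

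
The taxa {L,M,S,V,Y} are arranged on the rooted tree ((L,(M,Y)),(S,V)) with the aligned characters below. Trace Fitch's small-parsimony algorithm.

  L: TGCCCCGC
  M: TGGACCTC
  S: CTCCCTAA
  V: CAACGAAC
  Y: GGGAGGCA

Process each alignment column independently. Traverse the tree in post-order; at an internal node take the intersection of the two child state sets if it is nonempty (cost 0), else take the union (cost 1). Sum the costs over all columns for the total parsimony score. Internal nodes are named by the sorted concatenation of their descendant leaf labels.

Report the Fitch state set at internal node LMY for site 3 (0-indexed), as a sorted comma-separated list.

A,C

MY@0: {T} ∪ {G} = {G,T} (union, +1)
LMY@0: {T} ∩ {G,T} = {T} (intersection, +0)
SV@0: {C} ∩ {C} = {C} (intersection, +0)
LMSVY@0: {T} ∪ {C} = {C,T} (union, +1)
MY@1: {G} ∩ {G} = {G} (intersection, +0)
LMY@1: {G} ∩ {G} = {G} (intersection, +0)
SV@1: {T} ∪ {A} = {A,T} (union, +1)
LMSVY@1: {G} ∪ {A,T} = {A,G,T} (union, +1)
MY@2: {G} ∩ {G} = {G} (intersection, +0)
LMY@2: {C} ∪ {G} = {C,G} (union, +1)
SV@2: {C} ∪ {A} = {A,C} (union, +1)
LMSVY@2: {C,G} ∩ {A,C} = {C} (intersection, +0)
MY@3: {A} ∩ {A} = {A} (intersection, +0)
LMY@3: {C} ∪ {A} = {A,C} (union, +1)
SV@3: {C} ∩ {C} = {C} (intersection, +0)
LMSVY@3: {A,C} ∩ {C} = {C} (intersection, +0)
MY@4: {C} ∪ {G} = {C,G} (union, +1)
LMY@4: {C} ∩ {C,G} = {C} (intersection, +0)
SV@4: {C} ∪ {G} = {C,G} (union, +1)
LMSVY@4: {C} ∩ {C,G} = {C} (intersection, +0)
MY@5: {C} ∪ {G} = {C,G} (union, +1)
LMY@5: {C} ∩ {C,G} = {C} (intersection, +0)
SV@5: {T} ∪ {A} = {A,T} (union, +1)
LMSVY@5: {C} ∪ {A,T} = {A,C,T} (union, +1)
MY@6: {T} ∪ {C} = {C,T} (union, +1)
LMY@6: {G} ∪ {C,T} = {C,G,T} (union, +1)
SV@6: {A} ∩ {A} = {A} (intersection, +0)
LMSVY@6: {C,G,T} ∪ {A} = {A,C,G,T} (union, +1)
MY@7: {C} ∪ {A} = {A,C} (union, +1)
LMY@7: {C} ∩ {A,C} = {C} (intersection, +0)
SV@7: {A} ∪ {C} = {A,C} (union, +1)
LMSVY@7: {C} ∩ {A,C} = {C} (intersection, +0)
per-site changes: [2, 2, 2, 1, 2, 3, 3, 2]; total = 17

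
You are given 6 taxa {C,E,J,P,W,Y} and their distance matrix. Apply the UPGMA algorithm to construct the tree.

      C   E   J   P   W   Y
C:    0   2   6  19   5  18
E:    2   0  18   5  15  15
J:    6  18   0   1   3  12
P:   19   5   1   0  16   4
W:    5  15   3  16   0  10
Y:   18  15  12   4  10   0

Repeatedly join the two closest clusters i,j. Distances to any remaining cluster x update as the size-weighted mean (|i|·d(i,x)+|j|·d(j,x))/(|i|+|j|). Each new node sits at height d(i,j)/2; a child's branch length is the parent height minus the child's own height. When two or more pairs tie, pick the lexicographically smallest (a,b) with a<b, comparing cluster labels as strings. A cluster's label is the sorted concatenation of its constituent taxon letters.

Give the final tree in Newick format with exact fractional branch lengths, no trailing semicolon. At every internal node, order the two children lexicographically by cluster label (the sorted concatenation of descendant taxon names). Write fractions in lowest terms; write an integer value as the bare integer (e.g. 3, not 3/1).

((C:1,E:1):85/16,(((J:1/2,P:1/2):7/2,Y:4):5/6,W:29/6):71/48)

iteration 1: select J,P (d=1); attach at lengths (1/2, 1/2); label the merged cluster JP
  updated: d(C,JP)=25/2, d(E,JP)=23/2, d(JP,W)=19/2, d(JP,Y)=8
iteration 2: select C,E (d=2); attach at lengths (1, 1); label the merged cluster CE
  updated: d(CE,JP)=12, d(CE,W)=10, d(CE,Y)=33/2
iteration 3: select JP,Y (d=8); attach at lengths (7/2, 4); label the merged cluster JPY
  updated: d(CE,JPY)=27/2, d(JPY,W)=29/3
iteration 4: select JPY,W (d=29/3); attach at lengths (5/6, 29/6); label the merged cluster JPWY
  updated: d(CE,JPWY)=101/8
iteration 5: select CE,JPWY (d=101/8); attach at lengths (85/16, 71/48); label the merged cluster CEJPWY
final tree: ((C:1,E:1):85/16,(((J:1/2,P:1/2):7/2,Y:4):5/6,W:29/6):71/48)
total length: 551/24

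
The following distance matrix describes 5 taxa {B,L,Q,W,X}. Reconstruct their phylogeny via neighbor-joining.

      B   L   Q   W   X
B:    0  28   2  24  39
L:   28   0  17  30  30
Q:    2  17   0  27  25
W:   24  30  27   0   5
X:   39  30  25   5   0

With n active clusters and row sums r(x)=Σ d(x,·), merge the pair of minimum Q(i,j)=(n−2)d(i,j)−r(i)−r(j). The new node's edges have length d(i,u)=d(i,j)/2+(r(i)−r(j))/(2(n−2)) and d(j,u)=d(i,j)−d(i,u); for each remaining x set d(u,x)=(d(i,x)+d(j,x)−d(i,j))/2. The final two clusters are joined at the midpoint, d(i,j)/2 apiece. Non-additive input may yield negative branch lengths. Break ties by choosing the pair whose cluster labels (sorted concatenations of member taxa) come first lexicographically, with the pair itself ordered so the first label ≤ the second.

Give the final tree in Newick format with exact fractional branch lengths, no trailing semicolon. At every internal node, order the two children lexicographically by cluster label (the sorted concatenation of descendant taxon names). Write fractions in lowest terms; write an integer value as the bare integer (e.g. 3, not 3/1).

(((B:41/8,Q:-25/8):77/8,L:95/8):125/16,(W:1/3,X:14/3):125/16)

step 1: merge (W,X) at d=5, Q=-170; branch lengths W→1/3, X→14/3; new cluster WX
  updated: d(B,WX)=29, d(L,WX)=55/2, d(Q,WX)=47/2
step 2: merge (B,Q) at d=2, Q=-195/2; branch lengths B→41/8, Q→-25/8; new cluster BQ
  updated: d(BQ,L)=43/2, d(BQ,WX)=101/4
step 3: merge (BQ,L) at d=43/2, Q=-297/4; branch lengths BQ→77/8, L→95/8; new cluster BLQ
  updated: d(BLQ,WX)=125/8
step 4: merge (BLQ,WX) at d=125/8; branch lengths BLQ→125/16, WX→125/16; new cluster BLQWX
final tree: (((B:41/8,Q:-25/8):77/8,L:95/8):125/16,(W:1/3,X:14/3):125/16)
total length: 353/8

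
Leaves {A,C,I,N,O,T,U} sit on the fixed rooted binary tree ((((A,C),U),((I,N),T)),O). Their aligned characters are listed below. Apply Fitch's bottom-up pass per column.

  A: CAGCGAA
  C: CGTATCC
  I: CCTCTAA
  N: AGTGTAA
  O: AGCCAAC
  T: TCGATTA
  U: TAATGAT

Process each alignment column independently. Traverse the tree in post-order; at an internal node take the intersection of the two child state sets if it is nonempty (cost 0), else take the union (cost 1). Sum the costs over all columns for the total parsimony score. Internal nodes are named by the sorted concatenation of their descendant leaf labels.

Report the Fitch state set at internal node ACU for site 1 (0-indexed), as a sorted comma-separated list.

A

AC@0: {C} ∩ {C} = {C} (intersection, +0)
ACU@0: {C} ∪ {T} = {C,T} (union, +1)
IN@0: {C} ∪ {A} = {A,C} (union, +1)
INT@0: {A,C} ∪ {T} = {A,C,T} (union, +1)
ACINTU@0: {C,T} ∩ {A,C,T} = {C,T} (intersection, +0)
ACINOTU@0: {C,T} ∪ {A} = {A,C,T} (union, +1)
AC@1: {A} ∪ {G} = {A,G} (union, +1)
ACU@1: {A,G} ∩ {A} = {A} (intersection, +0)
IN@1: {C} ∪ {G} = {C,G} (union, +1)
INT@1: {C,G} ∩ {C} = {C} (intersection, +0)
ACINTU@1: {A} ∪ {C} = {A,C} (union, +1)
ACINOTU@1: {A,C} ∪ {G} = {A,C,G} (union, +1)
AC@2: {G} ∪ {T} = {G,T} (union, +1)
ACU@2: {G,T} ∪ {A} = {A,G,T} (union, +1)
IN@2: {T} ∩ {T} = {T} (intersection, +0)
INT@2: {T} ∪ {G} = {G,T} (union, +1)
ACINTU@2: {A,G,T} ∩ {G,T} = {G,T} (intersection, +0)
ACINOTU@2: {G,T} ∪ {C} = {C,G,T} (union, +1)
AC@3: {C} ∪ {A} = {A,C} (union, +1)
ACU@3: {A,C} ∪ {T} = {A,C,T} (union, +1)
IN@3: {C} ∪ {G} = {C,G} (union, +1)
INT@3: {C,G} ∪ {A} = {A,C,G} (union, +1)
ACINTU@3: {A,C,T} ∩ {A,C,G} = {A,C} (intersection, +0)
ACINOTU@3: {A,C} ∩ {C} = {C} (intersection, +0)
AC@4: {G} ∪ {T} = {G,T} (union, +1)
ACU@4: {G,T} ∩ {G} = {G} (intersection, +0)
IN@4: {T} ∩ {T} = {T} (intersection, +0)
INT@4: {T} ∩ {T} = {T} (intersection, +0)
ACINTU@4: {G} ∪ {T} = {G,T} (union, +1)
ACINOTU@4: {G,T} ∪ {A} = {A,G,T} (union, +1)
AC@5: {A} ∪ {C} = {A,C} (union, +1)
ACU@5: {A,C} ∩ {A} = {A} (intersection, +0)
IN@5: {A} ∩ {A} = {A} (intersection, +0)
INT@5: {A} ∪ {T} = {A,T} (union, +1)
ACINTU@5: {A} ∩ {A,T} = {A} (intersection, +0)
ACINOTU@5: {A} ∩ {A} = {A} (intersection, +0)
AC@6: {A} ∪ {C} = {A,C} (union, +1)
ACU@6: {A,C} ∪ {T} = {A,C,T} (union, +1)
IN@6: {A} ∩ {A} = {A} (intersection, +0)
INT@6: {A} ∩ {A} = {A} (intersection, +0)
ACINTU@6: {A,C,T} ∩ {A} = {A} (intersection, +0)
ACINOTU@6: {A} ∪ {C} = {A,C} (union, +1)
per-site changes: [4, 4, 4, 4, 3, 2, 3]; total = 24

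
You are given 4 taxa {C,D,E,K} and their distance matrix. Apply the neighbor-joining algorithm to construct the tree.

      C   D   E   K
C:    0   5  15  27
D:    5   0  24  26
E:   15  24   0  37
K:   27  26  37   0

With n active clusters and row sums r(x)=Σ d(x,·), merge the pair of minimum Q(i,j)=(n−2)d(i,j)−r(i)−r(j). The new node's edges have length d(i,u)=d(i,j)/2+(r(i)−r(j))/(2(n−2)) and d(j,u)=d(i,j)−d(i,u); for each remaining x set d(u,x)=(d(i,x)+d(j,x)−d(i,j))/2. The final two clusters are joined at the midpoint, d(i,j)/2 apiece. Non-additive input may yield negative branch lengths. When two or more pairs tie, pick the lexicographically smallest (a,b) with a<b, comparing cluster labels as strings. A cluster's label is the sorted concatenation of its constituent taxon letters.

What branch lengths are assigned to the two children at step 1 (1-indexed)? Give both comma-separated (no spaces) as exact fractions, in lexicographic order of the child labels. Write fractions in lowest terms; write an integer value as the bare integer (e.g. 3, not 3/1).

1. join C+E (d=15, Q=-93) ⇒ CE; edges |C|=1/4, |E|=59/4
  updated: d(CE,D)=7, d(CE,K)=49/2
2. join CE+D (d=7, Q=-115/2) ⇒ CDE; edges |CE|=11/4, |D|=17/4
  updated: d(CDE,K)=87/4
3. join CDE+K (d=87/4) ⇒ CDEK; edges |CDE|=87/8, |K|=87/8
final tree: (((C:1/4,E:59/4):11/4,D:17/4):87/8,K:87/8)
total length: 175/4

1/4,59/4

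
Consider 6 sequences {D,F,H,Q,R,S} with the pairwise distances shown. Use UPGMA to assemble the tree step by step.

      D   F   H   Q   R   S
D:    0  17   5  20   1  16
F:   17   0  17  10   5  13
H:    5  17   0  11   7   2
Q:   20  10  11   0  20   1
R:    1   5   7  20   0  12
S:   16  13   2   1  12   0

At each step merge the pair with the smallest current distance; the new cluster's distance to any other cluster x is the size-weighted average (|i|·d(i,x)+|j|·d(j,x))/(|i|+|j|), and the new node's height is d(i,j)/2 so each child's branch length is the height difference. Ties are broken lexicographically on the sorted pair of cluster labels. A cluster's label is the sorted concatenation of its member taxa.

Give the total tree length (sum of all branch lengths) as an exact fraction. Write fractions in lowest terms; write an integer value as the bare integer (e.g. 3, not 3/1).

step 1: merge (D,R) at d=1; branch lengths D→1/2, R→1/2; new cluster DR
  updated: d(DR,F)=11, d(DR,H)=6, d(DR,Q)=20, d(DR,S)=14
step 2: merge (Q,S) at d=1; branch lengths Q→1/2, S→1/2; new cluster QS
  updated: d(DR,QS)=17, d(F,QS)=23/2, d(H,QS)=13/2
step 3: merge (DR,H) at d=6; branch lengths DR→5/2, H→3; new cluster DHR
  updated: d(DHR,F)=13, d(DHR,QS)=27/2
step 4: merge (F,QS) at d=23/2; branch lengths F→23/4, QS→21/4; new cluster FQS
  updated: d(DHR,FQS)=40/3
step 5: merge (DHR,FQS) at d=40/3; branch lengths DHR→11/3, FQS→11/12; new cluster DFHQRS
final tree: (((D:1/2,R:1/2):5/2,H:3):11/3,(F:23/4,(Q:1/2,S:1/2):21/4):11/12)
total length: 277/12

277/12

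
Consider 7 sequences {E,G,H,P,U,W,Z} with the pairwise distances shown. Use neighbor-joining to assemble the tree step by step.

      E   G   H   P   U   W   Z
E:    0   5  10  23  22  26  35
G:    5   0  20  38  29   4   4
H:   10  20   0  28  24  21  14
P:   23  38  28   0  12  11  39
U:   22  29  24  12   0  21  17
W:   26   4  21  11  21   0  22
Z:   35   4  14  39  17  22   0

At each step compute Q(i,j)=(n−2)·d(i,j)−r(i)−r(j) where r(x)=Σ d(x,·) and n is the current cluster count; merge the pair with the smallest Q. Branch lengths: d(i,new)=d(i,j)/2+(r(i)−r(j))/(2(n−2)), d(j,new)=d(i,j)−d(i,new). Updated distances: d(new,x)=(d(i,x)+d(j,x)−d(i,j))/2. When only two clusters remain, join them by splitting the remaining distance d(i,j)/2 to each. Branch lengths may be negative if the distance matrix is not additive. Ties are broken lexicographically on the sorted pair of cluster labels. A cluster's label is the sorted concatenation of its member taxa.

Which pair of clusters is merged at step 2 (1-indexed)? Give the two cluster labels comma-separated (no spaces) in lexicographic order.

G,Z

iteration 1: select P,U (d=12, Q=-216); attach at lengths (43/5, 17/5); label the merged cluster PU
  updated: d(E,PU)=33/2, d(G,PU)=55/2, d(H,PU)=20, d(PU,W)=10, d(PU,Z)=22
iteration 2: select G,Z (d=4, Q=-283/2); attach at lengths (-41/16, 105/16); label the merged cluster GZ
  updated: d(E,GZ)=18, d(GZ,H)=15, d(GZ,PU)=91/4, d(GZ,W)=11
iteration 3: select PU,W (d=10, Q=-429/4); attach at lengths (125/24, 115/24); label the merged cluster PUW
  updated: d(E,PUW)=65/4, d(GZ,PUW)=95/8, d(H,PUW)=31/2
iteration 4: select E,H (d=10, Q=-259/4); attach at lengths (95/16, 65/16); label the merged cluster EH
  updated: d(EH,GZ)=23/2, d(EH,PUW)=87/8
iteration 5: select EH,GZ (d=23/2, Q=-137/4); attach at lengths (21/4, 25/4); label the merged cluster EGHZ
  updated: d(EGHZ,PUW)=45/8
iteration 6: select EGHZ,PUW (d=45/8); attach at lengths (45/16, 45/16); label the merged cluster EGHPUWZ
final tree: (((E:95/16,H:65/16):21/4,(G:-41/16,Z:105/16):25/4):45/16,((P:43/5,U:17/5):125/24,W:115/24):45/16)
total length: 425/8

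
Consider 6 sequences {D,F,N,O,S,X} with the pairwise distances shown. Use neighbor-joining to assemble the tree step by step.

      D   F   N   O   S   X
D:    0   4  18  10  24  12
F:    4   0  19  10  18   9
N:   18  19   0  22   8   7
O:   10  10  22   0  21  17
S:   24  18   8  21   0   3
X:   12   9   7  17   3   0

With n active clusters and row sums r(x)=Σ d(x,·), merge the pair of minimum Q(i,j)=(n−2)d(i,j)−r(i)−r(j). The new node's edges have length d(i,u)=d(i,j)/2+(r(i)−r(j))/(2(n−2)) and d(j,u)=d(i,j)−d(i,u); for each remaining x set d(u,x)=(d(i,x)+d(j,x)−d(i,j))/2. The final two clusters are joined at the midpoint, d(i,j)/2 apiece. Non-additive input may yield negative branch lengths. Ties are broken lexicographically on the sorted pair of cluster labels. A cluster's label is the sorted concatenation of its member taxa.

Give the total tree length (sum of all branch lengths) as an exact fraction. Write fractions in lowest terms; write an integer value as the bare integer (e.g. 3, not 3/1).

step 1: merge (N,S) at d=8, Q=-116; branch lengths N→4, S→4; new cluster NS
  updated: d(D,NS)=17, d(F,NS)=29/2, d(NS,O)=35/2, d(NS,X)=1
step 2: merge (NS,X) at d=1, Q=-86; branch lengths NS→7/3, X→-4/3; new cluster NSX
  updated: d(D,NSX)=14, d(F,NSX)=45/4, d(NSX,O)=67/4
step 3: merge (D,F) at d=4, Q=-181/4; branch lengths D→43/16, F→21/16; new cluster DF
  updated: d(DF,NSX)=85/8, d(DF,O)=8
step 4: merge (DF,NSX) at d=85/8, Q=-283/8; branch lengths DF→15/16, NSX→155/16; new cluster DFNSX
  updated: d(DFNSX,O)=113/16
step 5: merge (DFNSX,O) at d=113/16; branch lengths DFNSX→113/32, O→113/32; new cluster DFNOSX
final tree: (((D:43/16,F:21/16):15/16,((N:4,S:4):7/3,X:-4/3):155/16):113/32,O:113/32)
total length: 491/16

491/16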